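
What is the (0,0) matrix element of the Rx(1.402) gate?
0.7642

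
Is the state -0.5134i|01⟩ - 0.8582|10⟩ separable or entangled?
Entangled

Writing the state as a|00⟩ + b|01⟩ + c|10⟩ + d|11⟩, it is a product state iff ad − bc = 0.
Here (a, b, c, d) = (0, -0.5134i, -0.8582, 0): ad − bc = (0)(0) − (-0.5134i)(-0.8582) = -0.4406i ≠ 0, so the state is entangled.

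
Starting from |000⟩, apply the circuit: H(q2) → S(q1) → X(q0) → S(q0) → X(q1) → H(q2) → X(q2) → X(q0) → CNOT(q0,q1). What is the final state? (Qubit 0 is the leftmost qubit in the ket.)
i|011⟩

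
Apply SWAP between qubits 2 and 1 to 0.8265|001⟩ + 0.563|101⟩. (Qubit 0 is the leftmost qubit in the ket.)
0.8265|010⟩ + 0.563|110⟩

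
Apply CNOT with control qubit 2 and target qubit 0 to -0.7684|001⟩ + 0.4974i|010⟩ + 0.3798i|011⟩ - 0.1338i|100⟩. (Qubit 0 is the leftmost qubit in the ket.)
0.4974i|010⟩ - 0.1338i|100⟩ - 0.7684|101⟩ + 0.3798i|111⟩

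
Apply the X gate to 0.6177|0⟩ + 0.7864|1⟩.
0.7864|0⟩ + 0.6177|1⟩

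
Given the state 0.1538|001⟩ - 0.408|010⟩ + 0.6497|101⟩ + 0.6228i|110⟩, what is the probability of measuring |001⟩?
0.02365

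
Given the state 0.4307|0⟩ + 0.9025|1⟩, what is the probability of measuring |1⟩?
0.8145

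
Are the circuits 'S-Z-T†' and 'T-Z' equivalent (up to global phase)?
Yes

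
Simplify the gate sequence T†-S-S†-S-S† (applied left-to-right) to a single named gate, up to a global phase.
T†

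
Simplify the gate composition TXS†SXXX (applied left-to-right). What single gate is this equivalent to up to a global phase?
T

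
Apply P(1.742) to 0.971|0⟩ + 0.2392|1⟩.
0.971|0⟩ + (-0.04075 + 0.2357i)|1⟩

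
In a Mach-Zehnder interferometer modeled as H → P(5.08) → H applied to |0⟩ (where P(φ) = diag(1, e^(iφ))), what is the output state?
(0.6797 - 0.4666i)|0⟩ + (0.3203 + 0.4666i)|1⟩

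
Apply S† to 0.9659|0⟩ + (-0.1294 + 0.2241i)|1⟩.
0.9659|0⟩ + (0.2241 + 0.1294i)|1⟩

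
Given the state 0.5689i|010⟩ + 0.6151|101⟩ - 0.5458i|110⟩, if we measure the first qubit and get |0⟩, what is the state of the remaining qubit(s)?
i|10⟩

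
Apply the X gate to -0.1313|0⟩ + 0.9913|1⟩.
0.9913|0⟩ - 0.1313|1⟩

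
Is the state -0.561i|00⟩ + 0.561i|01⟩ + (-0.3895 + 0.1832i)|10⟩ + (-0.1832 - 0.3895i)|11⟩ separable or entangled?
Entangled

Writing the state as a|00⟩ + b|01⟩ + c|10⟩ + d|11⟩, it is a product state iff ad − bc = 0.
Here (a, b, c, d) = (-0.561i, 0.561i, (-0.3895 + 0.1832i), (-0.1832 - 0.3895i)): ad − bc = (-0.561i)(-0.1832 - 0.3895i) − (0.561i)(-0.3895 + 0.1832i) = (-0.1157 + 0.3213i) ≠ 0, so the state is entangled.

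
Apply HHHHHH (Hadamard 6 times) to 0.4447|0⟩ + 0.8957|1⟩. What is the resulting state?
0.4447|0⟩ + 0.8957|1⟩

H² = I, so an even number of Hadamards cancels: H^6 = I and the state is unchanged.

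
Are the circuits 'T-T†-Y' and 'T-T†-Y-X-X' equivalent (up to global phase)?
Yes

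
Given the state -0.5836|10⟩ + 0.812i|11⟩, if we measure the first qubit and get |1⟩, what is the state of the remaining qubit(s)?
-0.5836|0⟩ + 0.812i|1⟩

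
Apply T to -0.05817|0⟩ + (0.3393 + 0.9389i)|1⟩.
-0.05817|0⟩ + (-0.424 + 0.9038i)|1⟩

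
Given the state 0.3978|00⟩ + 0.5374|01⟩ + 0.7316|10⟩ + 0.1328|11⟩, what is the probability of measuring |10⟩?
0.5352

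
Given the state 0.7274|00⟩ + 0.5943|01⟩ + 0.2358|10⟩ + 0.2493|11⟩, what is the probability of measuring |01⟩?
0.3532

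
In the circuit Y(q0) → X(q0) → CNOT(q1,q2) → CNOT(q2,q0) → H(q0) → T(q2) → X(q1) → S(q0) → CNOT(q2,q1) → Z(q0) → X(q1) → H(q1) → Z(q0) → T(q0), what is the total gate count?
14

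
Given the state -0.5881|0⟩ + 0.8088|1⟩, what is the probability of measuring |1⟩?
0.6542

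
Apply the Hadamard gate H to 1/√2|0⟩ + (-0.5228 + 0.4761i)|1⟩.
(0.1303 + 0.3367i)|0⟩ + (0.8697 - 0.3367i)|1⟩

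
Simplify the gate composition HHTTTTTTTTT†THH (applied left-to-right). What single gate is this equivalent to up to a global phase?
I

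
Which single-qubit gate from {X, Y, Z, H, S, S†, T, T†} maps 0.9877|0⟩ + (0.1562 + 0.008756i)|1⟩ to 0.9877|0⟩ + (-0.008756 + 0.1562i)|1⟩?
S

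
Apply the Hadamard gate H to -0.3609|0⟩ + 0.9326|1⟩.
0.4043|0⟩ - 0.9146|1⟩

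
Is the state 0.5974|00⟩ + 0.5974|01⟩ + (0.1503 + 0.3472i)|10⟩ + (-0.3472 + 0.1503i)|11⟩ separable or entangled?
Entangled

Writing the state as a|00⟩ + b|01⟩ + c|10⟩ + d|11⟩, it is a product state iff ad − bc = 0.
Here (a, b, c, d) = (0.5974, 0.5974, (0.1503 + 0.3472i), (-0.3472 + 0.1503i)): ad − bc = (0.5974)(-0.3472 + 0.1503i) − (0.5974)(0.1503 + 0.3472i) = (-0.2972 - 0.1176i) ≠ 0, so the state is entangled.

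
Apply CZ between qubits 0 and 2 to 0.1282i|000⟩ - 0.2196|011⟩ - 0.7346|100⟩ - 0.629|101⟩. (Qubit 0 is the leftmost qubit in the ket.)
0.1282i|000⟩ - 0.2196|011⟩ - 0.7346|100⟩ + 0.629|101⟩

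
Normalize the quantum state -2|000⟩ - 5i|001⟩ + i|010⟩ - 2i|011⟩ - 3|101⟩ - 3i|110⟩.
-0.2774|000⟩ - 0.6934i|001⟩ + 0.1387i|010⟩ - 0.2774i|011⟩ - 0.416|101⟩ - 0.416i|110⟩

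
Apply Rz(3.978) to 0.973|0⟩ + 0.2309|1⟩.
(-0.3952 - 0.8891i)|0⟩ + (-0.09377 + 0.211i)|1⟩

Rz(3.978) = [[e^(−iθ/2), 0], [0, e^(iθ/2)]] with e^(±iθ/2) = cos(θ/2) ± i·sin(θ/2); θ = 3.978, cos(θ/2) ≈ -0.40612, sin(θ/2) ≈ 0.91382.
With a = amp(|0⟩) = 0.973 and b = amp(|1⟩) = 0.2309:
new amp(|0⟩) = (-0.40612 - 0.91382i)·a = (-0.3952 - 0.8891i)
new amp(|1⟩) = (-0.40612 + 0.91382i)·b = (-0.09377 + 0.211i)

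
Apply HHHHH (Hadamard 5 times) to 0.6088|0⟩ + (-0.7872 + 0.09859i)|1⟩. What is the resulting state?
(-0.1261 + 0.06971i)|0⟩ + (0.9871 - 0.06971i)|1⟩

H² = I, so H^5 = H: a single Hadamard. With (a, b) = (0.6088, (-0.7872 + 0.09859i)), H gives ((a + b)/√2, (a − b)/√2) = ((-0.1261 + 0.06971i), (0.9871 - 0.06971i)).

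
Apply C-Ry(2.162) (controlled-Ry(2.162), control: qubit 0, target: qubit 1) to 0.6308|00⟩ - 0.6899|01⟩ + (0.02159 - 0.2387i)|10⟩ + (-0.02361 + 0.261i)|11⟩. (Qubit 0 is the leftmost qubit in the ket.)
0.6308|00⟩ - 0.6899|01⟩ + (0.03099 - 0.3426i)|10⟩ + (0.007944 - 0.08785i)|11⟩

C-Ry(2.162) leaves the control-|0⟩ kets |00⟩, |01⟩ unchanged and applies Ry(2.162) to qubit 1 on the control-|1⟩ pair (|10⟩, |11⟩).
Ry(2.162) = [[cos(θ/2), −sin(θ/2)], [sin(θ/2), cos(θ/2)]]; θ = 2.162, cos(θ/2) ≈ 0.470446, sin(θ/2) ≈ 0.882429.
With a = amp(|10⟩) = (0.02159 - 0.2387i) and b = amp(|11⟩) = (-0.02361 + 0.261i):
new amp(|10⟩) = (0.470446)·a + (-0.882429)·b = (0.03099 - 0.3426i)
new amp(|11⟩) = (0.882429)·a + (0.470446)·b = (0.007944 - 0.08785i)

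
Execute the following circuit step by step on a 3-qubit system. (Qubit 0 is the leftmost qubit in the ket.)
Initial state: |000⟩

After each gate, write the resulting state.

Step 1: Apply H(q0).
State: 1/√2|000⟩ + 1/√2|100⟩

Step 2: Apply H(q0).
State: |000⟩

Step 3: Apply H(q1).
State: 1/√2|000⟩ + 1/√2|010⟩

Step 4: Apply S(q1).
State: 1/√2|000⟩ + (1/√2)i|010⟩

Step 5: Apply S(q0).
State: 1/√2|000⟩ + (1/√2)i|010⟩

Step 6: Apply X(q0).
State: 1/√2|100⟩ + (1/√2)i|110⟩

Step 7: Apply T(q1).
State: 1/√2|100⟩ + (-1/2 + (1/2)i)|110⟩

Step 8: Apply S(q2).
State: 1/√2|100⟩ + (-1/2 + (1/2)i)|110⟩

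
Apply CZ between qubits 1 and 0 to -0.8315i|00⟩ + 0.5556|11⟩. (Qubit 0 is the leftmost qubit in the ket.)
-0.8315i|00⟩ - 0.5556|11⟩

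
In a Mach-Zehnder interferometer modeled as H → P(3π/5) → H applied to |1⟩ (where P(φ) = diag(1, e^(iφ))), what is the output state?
(0.6545 - 0.4755i)|0⟩ + (0.3455 + 0.4755i)|1⟩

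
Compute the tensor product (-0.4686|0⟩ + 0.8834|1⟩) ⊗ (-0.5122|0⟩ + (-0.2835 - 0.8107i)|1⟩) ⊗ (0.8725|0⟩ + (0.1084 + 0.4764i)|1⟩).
0.2094|000⟩ + (0.02602 + 0.1143i)|001⟩ + (0.1159 + 0.3315i)|010⟩ + (-0.1666 + 0.1045i)|011⟩ - 0.3948|100⟩ + (-0.04905 - 0.2156i)|101⟩ + (-0.2185 - 0.6249i)|110⟩ + (0.314 - 0.1969i)|111⟩

amp(|b₁b₂…⟩) = product of the factor amplitudes for bits b₁, b₂, …; only kets whose every factor amplitude is nonzero survive.
|000⟩: (-0.4686)(-0.5122)(0.8725) = 0.2094
|001⟩: (-0.4686)(-0.5122)(0.1084 + 0.4764i) = (0.02602 + 0.1143i)
|010⟩: (-0.4686)(-0.2835 - 0.8107i)(0.8725) = (0.1159 + 0.3315i)
|011⟩: (-0.4686)(-0.2835 - 0.8107i)(0.1084 + 0.4764i) = (-0.1666 + 0.1045i)
|100⟩: (0.8834)(-0.5122)(0.8725) = -0.3948
|101⟩: (0.8834)(-0.5122)(0.1084 + 0.4764i) = (-0.04905 - 0.2156i)
|110⟩: (0.8834)(-0.2835 - 0.8107i)(0.8725) = (-0.2185 - 0.6249i)
|111⟩: (0.8834)(-0.2835 - 0.8107i)(0.1084 + 0.4764i) = (0.314 - 0.1969i)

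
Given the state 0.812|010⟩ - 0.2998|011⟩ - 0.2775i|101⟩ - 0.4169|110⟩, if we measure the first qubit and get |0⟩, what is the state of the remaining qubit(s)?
0.9381|10⟩ - 0.3464|11⟩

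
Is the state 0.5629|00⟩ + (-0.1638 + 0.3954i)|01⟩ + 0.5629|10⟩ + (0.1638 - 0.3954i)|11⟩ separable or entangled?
Entangled

Writing the state as a|00⟩ + b|01⟩ + c|10⟩ + d|11⟩, it is a product state iff ad − bc = 0.
Here (a, b, c, d) = (0.5629, (-0.1638 + 0.3954i), 0.5629, (0.1638 - 0.3954i)): ad − bc = (0.5629)(0.1638 - 0.3954i) − (-0.1638 + 0.3954i)(0.5629) = (0.1844 - 0.4451i) ≠ 0, so the state is entangled.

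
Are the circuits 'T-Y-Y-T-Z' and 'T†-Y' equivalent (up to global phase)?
No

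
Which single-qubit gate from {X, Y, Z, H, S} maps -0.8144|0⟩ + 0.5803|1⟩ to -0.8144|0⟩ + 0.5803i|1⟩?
S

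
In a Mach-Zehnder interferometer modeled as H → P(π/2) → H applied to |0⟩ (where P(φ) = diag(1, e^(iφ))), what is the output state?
(1/2 + (1/2)i)|0⟩ + (1/2 - (1/2)i)|1⟩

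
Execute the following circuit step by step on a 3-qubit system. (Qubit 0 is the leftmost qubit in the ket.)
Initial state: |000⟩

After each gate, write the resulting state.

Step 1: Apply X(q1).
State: |010⟩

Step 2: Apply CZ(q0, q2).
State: |010⟩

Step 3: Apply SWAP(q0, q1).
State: |100⟩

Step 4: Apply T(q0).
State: (1/√2 + (1/√2)i)|100⟩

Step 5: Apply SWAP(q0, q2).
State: (1/√2 + (1/√2)i)|001⟩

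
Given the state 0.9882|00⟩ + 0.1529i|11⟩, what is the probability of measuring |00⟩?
0.9765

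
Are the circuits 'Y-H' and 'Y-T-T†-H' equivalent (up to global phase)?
Yes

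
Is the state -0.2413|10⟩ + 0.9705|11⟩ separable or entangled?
Separable

Writing the state as a|00⟩ + b|01⟩ + c|10⟩ + d|11⟩, it is a product state iff ad − bc = 0.
Here (a, b, c, d) = (0, 0, -0.2413, 0.9705): ad − bc = (0)(0.9705) − (0)(-0.2413) = 0, so the state is separable.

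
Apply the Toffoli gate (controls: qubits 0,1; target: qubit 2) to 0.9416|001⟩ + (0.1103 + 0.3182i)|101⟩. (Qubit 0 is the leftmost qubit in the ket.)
0.9416|001⟩ + (0.1103 + 0.3182i)|101⟩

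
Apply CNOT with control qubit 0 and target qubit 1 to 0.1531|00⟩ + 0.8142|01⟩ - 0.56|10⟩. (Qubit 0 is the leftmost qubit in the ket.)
0.1531|00⟩ + 0.8142|01⟩ - 0.56|11⟩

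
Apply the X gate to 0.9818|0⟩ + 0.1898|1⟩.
0.1898|0⟩ + 0.9818|1⟩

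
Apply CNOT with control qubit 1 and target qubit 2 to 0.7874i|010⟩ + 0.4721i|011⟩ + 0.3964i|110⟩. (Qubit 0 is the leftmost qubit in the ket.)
0.4721i|010⟩ + 0.7874i|011⟩ + 0.3964i|111⟩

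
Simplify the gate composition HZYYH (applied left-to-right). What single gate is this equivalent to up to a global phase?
X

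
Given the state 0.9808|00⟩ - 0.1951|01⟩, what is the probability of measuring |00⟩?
0.962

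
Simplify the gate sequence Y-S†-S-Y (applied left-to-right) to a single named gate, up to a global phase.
I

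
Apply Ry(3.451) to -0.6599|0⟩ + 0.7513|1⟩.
-0.6406|0⟩ - 0.7678|1⟩

Ry(3.451) = [[cos(θ/2), −sin(θ/2)], [sin(θ/2), cos(θ/2)]]; θ = 3.451, cos(θ/2) ≈ -0.154087, sin(θ/2) ≈ 0.988057.
With a = amp(|0⟩) = -0.6599 and b = amp(|1⟩) = 0.7513:
new amp(|0⟩) = (-0.154087)·a + (-0.988057)·b = -0.6406
new amp(|1⟩) = (0.988057)·a + (-0.154087)·b = -0.7678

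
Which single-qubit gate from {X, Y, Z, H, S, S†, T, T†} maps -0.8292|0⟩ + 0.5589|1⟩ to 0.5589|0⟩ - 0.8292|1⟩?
X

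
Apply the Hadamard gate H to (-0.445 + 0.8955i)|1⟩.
(-0.3147 + 0.6332i)|0⟩ + (0.3147 - 0.6332i)|1⟩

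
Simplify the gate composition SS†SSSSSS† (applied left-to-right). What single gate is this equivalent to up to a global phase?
I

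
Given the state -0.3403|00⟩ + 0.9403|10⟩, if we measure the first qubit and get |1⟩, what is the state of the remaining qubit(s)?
|0⟩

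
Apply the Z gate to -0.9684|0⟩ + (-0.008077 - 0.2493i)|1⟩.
-0.9684|0⟩ + (0.008077 + 0.2493i)|1⟩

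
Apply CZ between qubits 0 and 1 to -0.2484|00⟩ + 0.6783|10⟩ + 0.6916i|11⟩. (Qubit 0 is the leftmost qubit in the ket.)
-0.2484|00⟩ + 0.6783|10⟩ - 0.6916i|11⟩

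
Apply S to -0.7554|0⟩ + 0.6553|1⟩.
-0.7554|0⟩ + 0.6553i|1⟩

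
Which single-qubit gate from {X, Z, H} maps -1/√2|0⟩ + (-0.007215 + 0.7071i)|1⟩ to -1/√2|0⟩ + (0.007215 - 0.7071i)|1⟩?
Z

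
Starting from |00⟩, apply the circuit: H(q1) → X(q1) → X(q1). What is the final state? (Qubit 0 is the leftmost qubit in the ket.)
1/√2|00⟩ + 1/√2|01⟩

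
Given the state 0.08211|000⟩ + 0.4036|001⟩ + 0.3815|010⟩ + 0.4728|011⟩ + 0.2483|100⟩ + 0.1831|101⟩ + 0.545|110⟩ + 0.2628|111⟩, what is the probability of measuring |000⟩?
0.006742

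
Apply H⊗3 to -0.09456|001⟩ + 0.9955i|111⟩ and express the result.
(-0.03343 + 0.352i)|000⟩ + (0.03343 - 0.352i)|001⟩ + (-0.03343 - 0.352i)|010⟩ + (0.03343 + 0.352i)|011⟩ + (-0.03343 - 0.352i)|100⟩ + (0.03343 + 0.352i)|101⟩ + (-0.03343 + 0.352i)|110⟩ + (0.03343 - 0.352i)|111⟩

H⊗3 gives amp(|y⟩) = (1/2√2) Σ_x (−1)^(x·y) amp(|x⟩), where x·y is the number of positions in which both x and y have a 1.
|000⟩: (-0.09456 + 0.9955i)/(2√2) = (-0.03343 + 0.352i)
|001⟩: (0.09456 - 0.9955i)/(2√2) = (0.03343 - 0.352i)
|010⟩: (-0.09456 - 0.9955i)/(2√2) = (-0.03343 - 0.352i)
|011⟩: (0.09456 + 0.9955i)/(2√2) = (0.03343 + 0.352i)
|100⟩: (-0.09456 - 0.9955i)/(2√2) = (-0.03343 - 0.352i)
|101⟩: (0.09456 + 0.9955i)/(2√2) = (0.03343 + 0.352i)
|110⟩: (-0.09456 + 0.9955i)/(2√2) = (-0.03343 + 0.352i)
|111⟩: (0.09456 - 0.9955i)/(2√2) = (0.03343 - 0.352i)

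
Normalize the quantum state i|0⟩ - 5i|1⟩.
0.1961i|0⟩ - 0.9806i|1⟩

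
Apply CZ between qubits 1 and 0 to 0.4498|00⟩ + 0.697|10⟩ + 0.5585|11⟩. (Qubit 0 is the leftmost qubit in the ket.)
0.4498|00⟩ + 0.697|10⟩ - 0.5585|11⟩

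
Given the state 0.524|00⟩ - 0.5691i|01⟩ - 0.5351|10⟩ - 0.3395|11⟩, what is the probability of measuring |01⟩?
0.3239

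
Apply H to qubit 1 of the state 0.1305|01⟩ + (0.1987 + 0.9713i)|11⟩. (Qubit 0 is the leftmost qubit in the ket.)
0.09228|00⟩ - 0.09228|01⟩ + (0.1405 + 0.6868i)|10⟩ + (-0.1405 - 0.6868i)|11⟩

H on qubit 1 mixes each pair of kets that differ only in qubit 1: amplitudes (a, b) of (|…0…⟩, |…1…⟩) become ((a + b)/√2, (a − b)/√2). Kets absent from the input have amplitude 0.
(|00⟩, |01⟩): (a, b) = (0, 0.1305) → (0.09228, -0.09228)
(|10⟩, |11⟩): (a, b) = (0, (0.1987 + 0.9713i)) → ((0.1405 + 0.6868i), (-0.1405 - 0.6868i))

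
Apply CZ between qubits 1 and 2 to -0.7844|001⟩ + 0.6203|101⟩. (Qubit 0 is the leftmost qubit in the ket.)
-0.7844|001⟩ + 0.6203|101⟩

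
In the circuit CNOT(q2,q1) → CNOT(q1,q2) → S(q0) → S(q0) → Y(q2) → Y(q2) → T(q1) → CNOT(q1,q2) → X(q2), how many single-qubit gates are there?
6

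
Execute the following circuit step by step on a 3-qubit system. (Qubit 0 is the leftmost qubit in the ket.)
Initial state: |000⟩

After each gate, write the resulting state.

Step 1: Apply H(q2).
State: 1/√2|000⟩ + 1/√2|001⟩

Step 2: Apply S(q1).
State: 1/√2|000⟩ + 1/√2|001⟩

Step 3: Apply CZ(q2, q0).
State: 1/√2|000⟩ + 1/√2|001⟩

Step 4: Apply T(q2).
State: 1/√2|000⟩ + (1/2 + (1/2)i)|001⟩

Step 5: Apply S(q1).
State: 1/√2|000⟩ + (1/2 + (1/2)i)|001⟩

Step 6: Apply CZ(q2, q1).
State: 1/√2|000⟩ + (1/2 + (1/2)i)|001⟩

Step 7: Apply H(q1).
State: 1/2|000⟩ + (1/√8 + (1/√8)i)|001⟩ + 1/2|010⟩ + (1/√8 + (1/√8)i)|011⟩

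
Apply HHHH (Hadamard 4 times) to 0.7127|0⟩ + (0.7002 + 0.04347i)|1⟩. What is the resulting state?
0.7127|0⟩ + (0.7002 + 0.04347i)|1⟩

H² = I, so an even number of Hadamards cancels: H^4 = I and the state is unchanged.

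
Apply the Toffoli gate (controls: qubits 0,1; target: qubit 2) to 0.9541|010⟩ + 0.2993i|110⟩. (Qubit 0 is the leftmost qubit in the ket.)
0.9541|010⟩ + 0.2993i|111⟩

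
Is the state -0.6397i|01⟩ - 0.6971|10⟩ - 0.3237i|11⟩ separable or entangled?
Entangled

Writing the state as a|00⟩ + b|01⟩ + c|10⟩ + d|11⟩, it is a product state iff ad − bc = 0.
Here (a, b, c, d) = (0, -0.6397i, -0.6971, -0.3237i): ad − bc = (0)(-0.3237i) − (-0.6397i)(-0.6971) = -0.4459i ≠ 0, so the state is entangled.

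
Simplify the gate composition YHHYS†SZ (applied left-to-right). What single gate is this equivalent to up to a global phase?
Z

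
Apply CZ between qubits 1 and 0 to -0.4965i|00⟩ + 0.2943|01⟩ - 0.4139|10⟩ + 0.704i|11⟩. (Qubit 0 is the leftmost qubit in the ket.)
-0.4965i|00⟩ + 0.2943|01⟩ - 0.4139|10⟩ - 0.704i|11⟩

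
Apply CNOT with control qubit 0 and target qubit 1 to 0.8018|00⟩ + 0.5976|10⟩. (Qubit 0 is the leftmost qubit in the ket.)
0.8018|00⟩ + 0.5976|11⟩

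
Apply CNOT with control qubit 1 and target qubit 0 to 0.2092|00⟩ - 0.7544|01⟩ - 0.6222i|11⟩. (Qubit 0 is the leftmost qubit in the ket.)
0.2092|00⟩ - 0.6222i|01⟩ - 0.7544|11⟩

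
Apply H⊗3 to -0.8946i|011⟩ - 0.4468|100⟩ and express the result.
(-0.158 - 0.3163i)|000⟩ + (-0.158 + 0.3163i)|001⟩ + (-0.158 + 0.3163i)|010⟩ + (-0.158 - 0.3163i)|011⟩ + (0.158 - 0.3163i)|100⟩ + (0.158 + 0.3163i)|101⟩ + (0.158 + 0.3163i)|110⟩ + (0.158 - 0.3163i)|111⟩

H⊗3 gives amp(|y⟩) = (1/2√2) Σ_x (−1)^(x·y) amp(|x⟩), where x·y is the number of positions in which both x and y have a 1.
|000⟩: (-0.8946i - 0.4468)/(2√2) = (-0.158 - 0.3163i)
|001⟩: (0.8946i - 0.4468)/(2√2) = (-0.158 + 0.3163i)
|010⟩: (0.8946i - 0.4468)/(2√2) = (-0.158 + 0.3163i)
|011⟩: (-0.8946i - 0.4468)/(2√2) = (-0.158 - 0.3163i)
|100⟩: (-0.8946i + 0.4468)/(2√2) = (0.158 - 0.3163i)
|101⟩: (0.8946i + 0.4468)/(2√2) = (0.158 + 0.3163i)
|110⟩: (0.8946i + 0.4468)/(2√2) = (0.158 + 0.3163i)
|111⟩: (-0.8946i + 0.4468)/(2√2) = (0.158 - 0.3163i)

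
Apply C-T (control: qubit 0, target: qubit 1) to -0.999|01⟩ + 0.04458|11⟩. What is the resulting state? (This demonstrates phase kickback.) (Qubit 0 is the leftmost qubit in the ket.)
-0.999|01⟩ + (0.03152 + 0.03152i)|11⟩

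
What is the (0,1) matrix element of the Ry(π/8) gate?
-0.1951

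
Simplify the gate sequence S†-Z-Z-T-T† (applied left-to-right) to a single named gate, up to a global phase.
S†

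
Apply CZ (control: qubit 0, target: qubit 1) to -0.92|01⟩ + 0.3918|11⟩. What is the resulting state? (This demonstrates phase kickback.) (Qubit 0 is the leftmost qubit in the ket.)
-0.92|01⟩ - 0.3918|11⟩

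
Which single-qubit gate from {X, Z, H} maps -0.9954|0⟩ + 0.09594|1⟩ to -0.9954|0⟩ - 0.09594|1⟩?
Z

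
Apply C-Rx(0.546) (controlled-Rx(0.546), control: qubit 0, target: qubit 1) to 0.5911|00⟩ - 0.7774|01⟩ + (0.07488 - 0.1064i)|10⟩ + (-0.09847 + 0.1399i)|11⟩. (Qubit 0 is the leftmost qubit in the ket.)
0.5911|00⟩ - 0.7774|01⟩ + (0.1098 - 0.07591i)|10⟩ + (-0.1235 + 0.1145i)|11⟩

C-Rx(0.546) leaves the control-|0⟩ kets |00⟩, |01⟩ unchanged and applies Rx(0.546) to qubit 1 on the control-|1⟩ pair (|10⟩, |11⟩).
Rx(0.546) = [[cos(θ/2), −i·sin(θ/2)], [−i·sin(θ/2), cos(θ/2)]]; θ = 0.546, cos(θ/2) ≈ 0.962966, sin(θ/2) ≈ 0.269622.
With a = amp(|10⟩) = (0.07488 - 0.1064i) and b = amp(|11⟩) = (-0.09847 + 0.1399i):
new amp(|10⟩) = (0.962966)·a + (-0.269622i)·b = (0.1098 - 0.07591i)
new amp(|11⟩) = (-0.269622i)·a + (0.962966)·b = (-0.1235 + 0.1145i)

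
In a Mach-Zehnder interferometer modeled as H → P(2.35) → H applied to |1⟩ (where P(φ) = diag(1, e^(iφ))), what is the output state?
(0.8514 - 0.3557i)|0⟩ + (0.1486 + 0.3557i)|1⟩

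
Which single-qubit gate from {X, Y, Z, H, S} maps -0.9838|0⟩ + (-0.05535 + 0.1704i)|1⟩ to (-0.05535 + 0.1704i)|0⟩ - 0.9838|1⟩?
X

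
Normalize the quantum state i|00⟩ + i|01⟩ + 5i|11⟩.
0.1925i|00⟩ + 0.1925i|01⟩ + 0.9623i|11⟩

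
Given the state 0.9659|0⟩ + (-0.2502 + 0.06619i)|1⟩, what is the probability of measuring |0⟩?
0.933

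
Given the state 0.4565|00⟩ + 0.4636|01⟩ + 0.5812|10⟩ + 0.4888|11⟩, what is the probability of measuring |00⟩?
0.2084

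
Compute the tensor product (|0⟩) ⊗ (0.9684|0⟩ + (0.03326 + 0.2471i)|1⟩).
0.9684|00⟩ + (0.03326 + 0.2471i)|01⟩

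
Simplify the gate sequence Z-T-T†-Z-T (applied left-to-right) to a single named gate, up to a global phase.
T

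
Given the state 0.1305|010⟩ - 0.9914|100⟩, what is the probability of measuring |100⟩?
0.9829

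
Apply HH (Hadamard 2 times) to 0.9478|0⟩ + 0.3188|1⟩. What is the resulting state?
0.9478|0⟩ + 0.3188|1⟩

H² = I, so an even number of Hadamards cancels: H^2 = I and the state is unchanged.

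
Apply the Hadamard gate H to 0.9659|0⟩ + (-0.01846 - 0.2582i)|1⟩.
(0.6699 - 0.1826i)|0⟩ + (0.696 + 0.1826i)|1⟩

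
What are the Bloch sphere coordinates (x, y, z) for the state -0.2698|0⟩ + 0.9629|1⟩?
(-0.5196, 0, -0.8544)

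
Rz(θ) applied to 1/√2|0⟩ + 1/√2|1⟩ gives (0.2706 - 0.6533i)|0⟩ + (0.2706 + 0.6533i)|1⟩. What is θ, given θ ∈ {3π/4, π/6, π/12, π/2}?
3π/4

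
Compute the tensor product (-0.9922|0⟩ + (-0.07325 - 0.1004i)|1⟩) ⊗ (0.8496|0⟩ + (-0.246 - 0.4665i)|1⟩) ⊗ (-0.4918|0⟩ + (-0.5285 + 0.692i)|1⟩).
0.4146|000⟩ + (0.4455 - 0.5833i)|001⟩ + (-0.12 - 0.2276i)|010⟩ + (-0.4493 - 0.07572i)|011⟩ + (0.03061 + 0.04195i)|100⟩ + (0.09192 + 0.002016i)|101⟩ + (0.01417 - 0.02895i)|110⟩ + (-0.02551 - 0.05105i)|111⟩

amp(|b₁b₂…⟩) = product of the factor amplitudes for bits b₁, b₂, …; only kets whose every factor amplitude is nonzero survive.
|000⟩: (-0.9922)(0.8496)(-0.4918) = 0.4146
|001⟩: (-0.9922)(0.8496)(-0.5285 + 0.692i) = (0.4455 - 0.5833i)
|010⟩: (-0.9922)(-0.246 - 0.4665i)(-0.4918) = (-0.12 - 0.2276i)
|011⟩: (-0.9922)(-0.246 - 0.4665i)(-0.5285 + 0.692i) = (-0.4493 - 0.07572i)
|100⟩: (-0.07325 - 0.1004i)(0.8496)(-0.4918) = (0.03061 + 0.04195i)
|101⟩: (-0.07325 - 0.1004i)(0.8496)(-0.5285 + 0.692i) = (0.09192 + 0.002016i)
|110⟩: (-0.07325 - 0.1004i)(-0.246 - 0.4665i)(-0.4918) = (0.01417 - 0.02895i)
|111⟩: (-0.07325 - 0.1004i)(-0.246 - 0.4665i)(-0.5285 + 0.692i) = (-0.02551 - 0.05105i)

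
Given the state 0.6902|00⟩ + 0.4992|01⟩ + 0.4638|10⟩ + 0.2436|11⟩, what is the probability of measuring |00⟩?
0.4764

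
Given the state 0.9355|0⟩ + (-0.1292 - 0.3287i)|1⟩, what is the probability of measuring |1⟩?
0.1247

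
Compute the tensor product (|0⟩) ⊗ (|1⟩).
|01⟩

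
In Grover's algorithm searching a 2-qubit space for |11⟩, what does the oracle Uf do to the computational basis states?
Uf|x⟩ = -|x⟩ if x = 11, else |x⟩ (phase flip on target)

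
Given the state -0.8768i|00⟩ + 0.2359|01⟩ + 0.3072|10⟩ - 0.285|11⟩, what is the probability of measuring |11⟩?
0.08123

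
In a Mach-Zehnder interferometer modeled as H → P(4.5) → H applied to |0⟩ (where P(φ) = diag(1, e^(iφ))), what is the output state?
(0.3946 - 0.4888i)|0⟩ + (0.6054 + 0.4888i)|1⟩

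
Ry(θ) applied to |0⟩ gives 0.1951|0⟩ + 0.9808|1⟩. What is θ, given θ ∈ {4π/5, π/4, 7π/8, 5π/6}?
7π/8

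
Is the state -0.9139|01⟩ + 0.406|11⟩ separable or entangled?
Separable

Writing the state as a|00⟩ + b|01⟩ + c|10⟩ + d|11⟩, it is a product state iff ad − bc = 0.
Here (a, b, c, d) = (0, -0.9139, 0, 0.406): ad − bc = (0)(0.406) − (-0.9139)(0) = 0, so the state is separable.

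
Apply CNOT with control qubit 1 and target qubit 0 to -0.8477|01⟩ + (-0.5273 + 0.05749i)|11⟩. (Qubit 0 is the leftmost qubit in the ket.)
(-0.5273 + 0.05749i)|01⟩ - 0.8477|11⟩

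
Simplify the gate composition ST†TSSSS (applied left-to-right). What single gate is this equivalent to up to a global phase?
S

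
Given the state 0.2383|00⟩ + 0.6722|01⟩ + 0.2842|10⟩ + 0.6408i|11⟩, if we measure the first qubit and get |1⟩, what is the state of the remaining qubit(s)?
0.4054|0⟩ + 0.9141i|1⟩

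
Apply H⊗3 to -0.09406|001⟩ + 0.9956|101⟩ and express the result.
0.3187|000⟩ - 0.3187|001⟩ + 0.3187|010⟩ - 0.3187|011⟩ - 0.3853|100⟩ + 0.3853|101⟩ - 0.3853|110⟩ + 0.3853|111⟩

H⊗3 gives amp(|y⟩) = (1/2√2) Σ_x (−1)^(x·y) amp(|x⟩), where x·y is the number of positions in which both x and y have a 1.
|000⟩: (-0.09406 + 0.9956)/(2√2) = 0.3187
|001⟩: (0.09406 - 0.9956)/(2√2) = -0.3187
|010⟩: (-0.09406 + 0.9956)/(2√2) = 0.3187
|011⟩: (0.09406 - 0.9956)/(2√2) = -0.3187
|100⟩: (-0.09406 - 0.9956)/(2√2) = -0.3853
|101⟩: (0.09406 + 0.9956)/(2√2) = 0.3853
|110⟩: (-0.09406 - 0.9956)/(2√2) = -0.3853
|111⟩: (0.09406 + 0.9956)/(2√2) = 0.3853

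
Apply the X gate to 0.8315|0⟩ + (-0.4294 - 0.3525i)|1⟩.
(-0.4294 - 0.3525i)|0⟩ + 0.8315|1⟩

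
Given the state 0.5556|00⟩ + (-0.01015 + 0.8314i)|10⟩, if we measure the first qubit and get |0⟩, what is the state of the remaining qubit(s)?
|0⟩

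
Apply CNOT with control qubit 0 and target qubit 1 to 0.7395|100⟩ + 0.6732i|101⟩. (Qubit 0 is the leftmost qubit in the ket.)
0.7395|110⟩ + 0.6732i|111⟩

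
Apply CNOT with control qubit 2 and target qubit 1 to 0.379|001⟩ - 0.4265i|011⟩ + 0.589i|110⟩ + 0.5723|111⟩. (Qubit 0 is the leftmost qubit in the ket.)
-0.4265i|001⟩ + 0.379|011⟩ + 0.5723|101⟩ + 0.589i|110⟩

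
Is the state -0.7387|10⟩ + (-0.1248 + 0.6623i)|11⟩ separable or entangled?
Separable

Writing the state as a|00⟩ + b|01⟩ + c|10⟩ + d|11⟩, it is a product state iff ad − bc = 0.
Here (a, b, c, d) = (0, 0, -0.7387, (-0.1248 + 0.6623i)): ad − bc = (0)(-0.1248 + 0.6623i) − (0)(-0.7387) = 0, so the state is separable.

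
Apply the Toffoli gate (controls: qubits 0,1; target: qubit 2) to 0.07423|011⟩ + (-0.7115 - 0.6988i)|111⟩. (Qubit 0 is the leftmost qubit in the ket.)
0.07423|011⟩ + (-0.7115 - 0.6988i)|110⟩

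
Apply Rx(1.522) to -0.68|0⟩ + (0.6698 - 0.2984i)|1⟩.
(-0.6982 - 0.4619i)|0⟩ + (0.485 + 0.2529i)|1⟩

Rx(1.522) = [[cos(θ/2), −i·sin(θ/2)], [−i·sin(θ/2), cos(θ/2)]]; θ = 1.522, cos(θ/2) ≈ 0.724147, sin(θ/2) ≈ 0.689646.
With a = amp(|0⟩) = -0.68 and b = amp(|1⟩) = (0.6698 - 0.2984i):
new amp(|0⟩) = (0.724147)·a + (-0.689646i)·b = (-0.6982 - 0.4619i)
new amp(|1⟩) = (-0.689646i)·a + (0.724147)·b = (0.485 + 0.2529i)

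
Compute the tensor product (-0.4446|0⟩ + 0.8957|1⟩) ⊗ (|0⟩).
-0.4446|00⟩ + 0.8957|10⟩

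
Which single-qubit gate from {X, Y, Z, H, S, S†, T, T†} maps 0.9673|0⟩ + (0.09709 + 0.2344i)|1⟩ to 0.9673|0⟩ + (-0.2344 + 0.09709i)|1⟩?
S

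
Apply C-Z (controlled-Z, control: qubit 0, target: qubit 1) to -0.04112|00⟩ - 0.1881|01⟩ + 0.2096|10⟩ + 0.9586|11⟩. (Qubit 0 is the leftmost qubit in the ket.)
-0.04112|00⟩ - 0.1881|01⟩ + 0.2096|10⟩ - 0.9586|11⟩

C-Z leaves the control-|0⟩ kets |00⟩, |01⟩ unchanged and applies Z to qubit 1 on the control-|1⟩ pair (|10⟩, |11⟩).
Z = [[1, 0], [0, -1]].
With a = amp(|10⟩) = 0.2096 and b = amp(|11⟩) = 0.9586:
new amp(|10⟩) = (1)·a = 0.2096
new amp(|11⟩) = (-1)·b = -0.9586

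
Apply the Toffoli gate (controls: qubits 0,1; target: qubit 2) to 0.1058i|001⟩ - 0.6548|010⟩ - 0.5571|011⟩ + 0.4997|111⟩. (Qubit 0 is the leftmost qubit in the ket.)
0.1058i|001⟩ - 0.6548|010⟩ - 0.5571|011⟩ + 0.4997|110⟩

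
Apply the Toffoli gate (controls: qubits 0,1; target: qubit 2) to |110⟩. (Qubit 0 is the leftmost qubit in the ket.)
|111⟩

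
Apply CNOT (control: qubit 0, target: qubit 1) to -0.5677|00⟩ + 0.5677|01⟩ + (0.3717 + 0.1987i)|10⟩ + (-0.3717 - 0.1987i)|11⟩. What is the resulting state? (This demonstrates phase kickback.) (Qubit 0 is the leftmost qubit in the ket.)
-0.5677|00⟩ + 0.5677|01⟩ + (-0.3717 - 0.1987i)|10⟩ + (0.3717 + 0.1987i)|11⟩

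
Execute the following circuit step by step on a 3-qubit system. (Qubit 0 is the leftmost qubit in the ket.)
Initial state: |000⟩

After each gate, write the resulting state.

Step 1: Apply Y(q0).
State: i|100⟩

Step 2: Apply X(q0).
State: i|000⟩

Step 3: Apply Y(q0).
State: -|100⟩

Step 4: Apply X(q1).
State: -|110⟩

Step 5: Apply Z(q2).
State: -|110⟩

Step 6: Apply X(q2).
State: -|111⟩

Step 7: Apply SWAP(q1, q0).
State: -|111⟩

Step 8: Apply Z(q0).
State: |111⟩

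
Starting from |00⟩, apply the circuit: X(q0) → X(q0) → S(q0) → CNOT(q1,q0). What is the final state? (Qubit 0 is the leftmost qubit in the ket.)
|00⟩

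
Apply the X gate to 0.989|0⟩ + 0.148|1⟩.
0.148|0⟩ + 0.989|1⟩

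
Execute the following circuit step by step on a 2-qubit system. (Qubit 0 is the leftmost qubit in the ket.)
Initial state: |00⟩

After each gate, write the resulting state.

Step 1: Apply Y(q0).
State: i|10⟩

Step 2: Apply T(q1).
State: i|10⟩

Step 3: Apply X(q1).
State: i|11⟩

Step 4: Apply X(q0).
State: i|01⟩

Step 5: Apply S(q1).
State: -|01⟩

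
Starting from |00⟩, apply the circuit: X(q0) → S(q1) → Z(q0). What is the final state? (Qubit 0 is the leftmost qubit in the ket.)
-|10⟩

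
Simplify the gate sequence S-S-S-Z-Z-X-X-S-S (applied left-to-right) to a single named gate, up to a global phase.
S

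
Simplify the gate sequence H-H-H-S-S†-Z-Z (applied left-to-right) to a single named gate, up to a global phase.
H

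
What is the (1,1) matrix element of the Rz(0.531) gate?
(0.965 + 0.2624i)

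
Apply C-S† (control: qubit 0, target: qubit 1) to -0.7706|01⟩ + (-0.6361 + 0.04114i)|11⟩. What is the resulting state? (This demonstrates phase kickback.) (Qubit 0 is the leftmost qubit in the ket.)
-0.7706|01⟩ + (0.04114 + 0.6361i)|11⟩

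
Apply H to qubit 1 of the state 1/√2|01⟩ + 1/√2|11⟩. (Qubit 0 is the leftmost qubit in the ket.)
1/2|00⟩ - 1/2|01⟩ + 1/2|10⟩ - 1/2|11⟩

H on qubit 1 mixes each pair of kets that differ only in qubit 1: amplitudes (a, b) of (|…0…⟩, |…1…⟩) become ((a + b)/√2, (a − b)/√2). Kets absent from the input have amplitude 0.
(|00⟩, |01⟩): (a, b) = (0, 1/√2) → (1/2, -1/2)
(|10⟩, |11⟩): (a, b) = (0, 1/√2) → (1/2, -1/2)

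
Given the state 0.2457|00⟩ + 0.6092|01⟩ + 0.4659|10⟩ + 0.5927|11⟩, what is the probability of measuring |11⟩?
0.3513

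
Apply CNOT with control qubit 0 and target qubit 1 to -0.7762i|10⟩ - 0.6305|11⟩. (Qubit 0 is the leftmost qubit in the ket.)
-0.6305|10⟩ - 0.7762i|11⟩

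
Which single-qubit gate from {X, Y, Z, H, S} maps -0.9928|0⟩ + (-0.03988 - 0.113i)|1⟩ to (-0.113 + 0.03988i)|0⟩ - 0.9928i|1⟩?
Y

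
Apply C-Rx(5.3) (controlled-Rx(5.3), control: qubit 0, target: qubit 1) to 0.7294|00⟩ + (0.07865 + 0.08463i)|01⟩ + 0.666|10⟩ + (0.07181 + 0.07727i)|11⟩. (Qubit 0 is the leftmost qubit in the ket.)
0.7294|00⟩ + (0.07865 + 0.08463i)|01⟩ + (-0.5507 - 0.0339i)|10⟩ + (-0.06331 - 0.3825i)|11⟩

C-Rx(5.3) leaves the control-|0⟩ kets |00⟩, |01⟩ unchanged and applies Rx(5.3) to qubit 1 on the control-|1⟩ pair (|10⟩, |11⟩).
Rx(5.3) = [[cos(θ/2), −i·sin(θ/2)], [−i·sin(θ/2), cos(θ/2)]]; θ = 5.3, cos(θ/2) ≈ -0.881582, sin(θ/2) ≈ 0.472031.
With a = amp(|10⟩) = 0.666 and b = amp(|11⟩) = (0.07181 + 0.07727i):
new amp(|10⟩) = (-0.881582)·a + (-0.472031i)·b = (-0.5507 - 0.0339i)
new amp(|11⟩) = (-0.472031i)·a + (-0.881582)·b = (-0.06331 - 0.3825i)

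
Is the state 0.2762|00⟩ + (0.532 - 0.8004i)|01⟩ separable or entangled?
Separable

Writing the state as a|00⟩ + b|01⟩ + c|10⟩ + d|11⟩, it is a product state iff ad − bc = 0.
Here (a, b, c, d) = (0.2762, (0.532 - 0.8004i), 0, 0): ad − bc = (0.2762)(0) − (0.532 - 0.8004i)(0) = 0, so the state is separable.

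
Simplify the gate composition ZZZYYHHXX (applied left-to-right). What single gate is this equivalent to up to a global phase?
Z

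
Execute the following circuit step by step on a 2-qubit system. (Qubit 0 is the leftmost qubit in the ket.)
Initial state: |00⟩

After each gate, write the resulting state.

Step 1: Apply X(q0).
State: |10⟩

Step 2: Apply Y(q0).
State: -i|00⟩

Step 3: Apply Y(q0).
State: |10⟩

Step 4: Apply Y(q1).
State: i|11⟩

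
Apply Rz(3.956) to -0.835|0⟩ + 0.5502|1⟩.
(0.3307 + 0.7667i)|0⟩ + (-0.2179 + 0.5052i)|1⟩

Rz(3.956) = [[e^(−iθ/2), 0], [0, e^(iθ/2)]] with e^(±iθ/2) = cos(θ/2) ± i·sin(θ/2); θ = 3.956, cos(θ/2) ≈ -0.396043, sin(θ/2) ≈ 0.918232.
With a = amp(|0⟩) = -0.835 and b = amp(|1⟩) = 0.5502:
new amp(|0⟩) = (-0.396043 - 0.918232i)·a = (0.3307 + 0.7667i)
new amp(|1⟩) = (-0.396043 + 0.918232i)·b = (-0.2179 + 0.5052i)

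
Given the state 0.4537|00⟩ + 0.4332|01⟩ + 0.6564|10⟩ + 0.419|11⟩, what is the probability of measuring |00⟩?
0.2058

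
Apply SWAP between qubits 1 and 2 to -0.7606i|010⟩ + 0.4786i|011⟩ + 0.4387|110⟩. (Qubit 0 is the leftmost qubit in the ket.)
-0.7606i|001⟩ + 0.4786i|011⟩ + 0.4387|101⟩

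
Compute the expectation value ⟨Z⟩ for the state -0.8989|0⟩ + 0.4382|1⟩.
0.616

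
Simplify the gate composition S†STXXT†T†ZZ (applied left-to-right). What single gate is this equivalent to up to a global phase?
T†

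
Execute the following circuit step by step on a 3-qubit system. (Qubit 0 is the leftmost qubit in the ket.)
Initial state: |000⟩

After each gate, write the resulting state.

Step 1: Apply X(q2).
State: |001⟩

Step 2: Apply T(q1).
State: |001⟩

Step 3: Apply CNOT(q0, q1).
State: |001⟩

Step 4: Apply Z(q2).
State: -|001⟩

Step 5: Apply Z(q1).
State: -|001⟩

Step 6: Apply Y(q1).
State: -i|011⟩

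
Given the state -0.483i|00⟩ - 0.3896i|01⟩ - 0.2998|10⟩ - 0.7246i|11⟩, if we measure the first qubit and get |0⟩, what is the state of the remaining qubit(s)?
-0.7783i|0⟩ - 0.6278i|1⟩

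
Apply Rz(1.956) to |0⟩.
(0.5587 - 0.8294i)|0⟩

Rz(1.956) = [[e^(−iθ/2), 0], [0, e^(iθ/2)]] with e^(±iθ/2) = cos(θ/2) ± i·sin(θ/2); θ = 1.956, cos(θ/2) ≈ 0.558682, sin(θ/2) ≈ 0.829382.
With a = amp(|0⟩) = 1 and b = amp(|1⟩) = 0:
new amp(|0⟩) = (0.558682 - 0.829382i)·a = (0.5587 - 0.8294i)
new amp(|1⟩) = (0.558682 + 0.829382i)·b = 0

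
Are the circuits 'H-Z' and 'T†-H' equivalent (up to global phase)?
No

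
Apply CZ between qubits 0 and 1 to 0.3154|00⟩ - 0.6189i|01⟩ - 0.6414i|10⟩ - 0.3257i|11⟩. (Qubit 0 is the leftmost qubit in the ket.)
0.3154|00⟩ - 0.6189i|01⟩ - 0.6414i|10⟩ + 0.3257i|11⟩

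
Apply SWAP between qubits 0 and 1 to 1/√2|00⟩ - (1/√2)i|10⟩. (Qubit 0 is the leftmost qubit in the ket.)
1/√2|00⟩ - (1/√2)i|01⟩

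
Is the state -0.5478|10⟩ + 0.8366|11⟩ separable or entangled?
Separable

Writing the state as a|00⟩ + b|01⟩ + c|10⟩ + d|11⟩, it is a product state iff ad − bc = 0.
Here (a, b, c, d) = (0, 0, -0.5478, 0.8366): ad − bc = (0)(0.8366) − (0)(-0.5478) = 0, so the state is separable.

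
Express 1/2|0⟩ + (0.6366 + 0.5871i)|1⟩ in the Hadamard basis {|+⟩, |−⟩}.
(0.8037 + 0.4151i)|+⟩ + (-0.09659 - 0.4151i)|−⟩

With |ψ⟩ = α|0⟩ + β|1⟩, the Hadamard-basis coefficients are ⟨+|ψ⟩ = (α + β)/√2 and ⟨−|ψ⟩ = (α − β)/√2.
Here α = 1/2, β = (0.6366 + 0.5871i): (α + β)/√2 = (0.8037 + 0.4151i), (α − β)/√2 = (-0.09659 - 0.4151i).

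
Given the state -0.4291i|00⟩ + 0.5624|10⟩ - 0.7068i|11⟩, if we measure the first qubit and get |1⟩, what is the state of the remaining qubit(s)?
0.6226|0⟩ - 0.7825i|1⟩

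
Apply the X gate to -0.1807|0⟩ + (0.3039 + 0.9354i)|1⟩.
(0.3039 + 0.9354i)|0⟩ - 0.1807|1⟩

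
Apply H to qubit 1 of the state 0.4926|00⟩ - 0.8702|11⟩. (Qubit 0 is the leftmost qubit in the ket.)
0.3483|00⟩ + 0.3483|01⟩ - 0.6153|10⟩ + 0.6153|11⟩

H on qubit 1 mixes each pair of kets that differ only in qubit 1: amplitudes (a, b) of (|…0…⟩, |…1…⟩) become ((a + b)/√2, (a − b)/√2). Kets absent from the input have amplitude 0.
(|00⟩, |01⟩): (a, b) = (0.4926, 0) → (0.3483, 0.3483)
(|10⟩, |11⟩): (a, b) = (0, -0.8702) → (-0.6153, 0.6153)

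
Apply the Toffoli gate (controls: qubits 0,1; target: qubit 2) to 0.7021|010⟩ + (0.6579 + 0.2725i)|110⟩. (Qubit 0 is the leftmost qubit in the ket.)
0.7021|010⟩ + (0.6579 + 0.2725i)|111⟩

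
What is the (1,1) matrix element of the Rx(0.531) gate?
0.965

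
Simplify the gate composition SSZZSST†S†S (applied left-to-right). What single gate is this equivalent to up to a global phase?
T†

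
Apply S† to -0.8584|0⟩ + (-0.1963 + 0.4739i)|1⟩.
-0.8584|0⟩ + (0.4739 + 0.1963i)|1⟩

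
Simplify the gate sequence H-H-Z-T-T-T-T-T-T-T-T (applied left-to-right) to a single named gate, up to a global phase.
Z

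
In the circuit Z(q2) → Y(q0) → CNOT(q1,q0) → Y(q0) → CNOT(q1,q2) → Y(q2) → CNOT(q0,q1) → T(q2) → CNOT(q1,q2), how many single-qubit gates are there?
5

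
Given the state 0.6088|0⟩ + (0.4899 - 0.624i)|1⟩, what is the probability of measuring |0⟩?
0.3706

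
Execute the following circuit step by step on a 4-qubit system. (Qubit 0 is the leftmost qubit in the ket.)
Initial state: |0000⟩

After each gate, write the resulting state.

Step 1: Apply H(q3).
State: 1/√2|0000⟩ + 1/√2|0001⟩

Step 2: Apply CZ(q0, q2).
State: 1/√2|0000⟩ + 1/√2|0001⟩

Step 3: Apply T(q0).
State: 1/√2|0000⟩ + 1/√2|0001⟩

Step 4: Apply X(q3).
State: 1/√2|0000⟩ + 1/√2|0001⟩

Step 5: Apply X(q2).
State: 1/√2|0010⟩ + 1/√2|0011⟩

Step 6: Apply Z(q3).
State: 1/√2|0010⟩ - 1/√2|0011⟩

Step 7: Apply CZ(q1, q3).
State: 1/√2|0010⟩ - 1/√2|0011⟩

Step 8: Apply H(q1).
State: 1/2|0010⟩ - 1/2|0011⟩ + 1/2|0110⟩ - 1/2|0111⟩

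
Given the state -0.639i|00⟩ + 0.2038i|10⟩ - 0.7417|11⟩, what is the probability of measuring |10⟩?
0.04153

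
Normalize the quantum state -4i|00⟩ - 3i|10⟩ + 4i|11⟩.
-0.6247i|00⟩ - 0.4685i|10⟩ + 0.6247i|11⟩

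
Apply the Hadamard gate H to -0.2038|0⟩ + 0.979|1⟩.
0.5481|0⟩ - 0.8364|1⟩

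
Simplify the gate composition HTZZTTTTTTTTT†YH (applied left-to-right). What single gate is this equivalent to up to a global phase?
Y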